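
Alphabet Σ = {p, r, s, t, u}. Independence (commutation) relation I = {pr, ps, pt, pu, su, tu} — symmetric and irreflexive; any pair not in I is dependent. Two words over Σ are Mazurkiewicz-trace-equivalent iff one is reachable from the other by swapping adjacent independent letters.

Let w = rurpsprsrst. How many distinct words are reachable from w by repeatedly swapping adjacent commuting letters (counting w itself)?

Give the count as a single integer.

55

piece 0:r — minimal
piece 1:u rests on {0:r}
piece 2:r rests on {1:u}
piece 3:p — minimal
piece 4:s rests on {2:r}
piece 5:p rests on {3:p}
piece 6:r rests on {4:s}
piece 7:s rests on {6:r}
piece 8:r rests on {7:s}
piece 9:s rests on {8:r}
piece 10:t rests on {9:s}
minimal pieces: {0:r, 3:p}
ways to finish when only these pieces remain (= sum over removing one remaining piece with nothing left below it):
  1 left: {5}→1  {10}→1
  2 left: {3,5}→1  {5,10}→2  {9,10}→1
  3 left: {3,5,10}→3  {5,9,10}→3  {8,9,10}→1
  4 left: {3,5,9,10}→6  {5,8,9,10}→4  {7,8,9,10}→1
  5 left: {3,5,8,9,10}→10  {5,7,8,9,10}→5  {6,7,8,9,10}→1
  6 left: {3,5,7,8,9,10}→15  {4,6,7,8,9,10}→1  {5,6,7,8,9,10}→6
  7 left: {2,4,6,7,8,9,10}→1  {3,5,6,7,8,9,10}→21  {4,5,6,7,8,9,10}→7
  8 left: {1,2,4,6,7,8,9,10}→1  {2,4,5,6,7,8,9,10}→8  {3,4,5,6,7,8,9,10}→28
  9 left: {0,1,2,4,6,7,8,9,10}→1  {1,2,4,5,6,7,8,9,10}→9  {2,3,4,5,6,7,8,9,10}→36
  placing 0:r first → 45 extensions
  placing 3:p first → 10 extensions
total linear extensions = 55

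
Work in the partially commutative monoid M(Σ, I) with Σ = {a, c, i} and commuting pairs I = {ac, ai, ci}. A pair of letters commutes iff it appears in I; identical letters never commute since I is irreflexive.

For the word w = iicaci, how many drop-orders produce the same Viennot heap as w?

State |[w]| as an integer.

60

drop 0:i onto floor
drop 1:i onto {0:i}
drop 2:c onto floor
drop 3:a onto floor
drop 4:c onto {2:c}
drop 5:i onto {1:i}
ground layer = {0:i, 2:c, 3:a}
drop-orders for the pieces not yet dropped (sum over which currently-grounded one goes next):
  1 to go: {3} 1  {4} 1  {5} 1
  2 to go: {1,5} 1  {2,4} 1  {3,4} 2  {3,5} 2  {4,5} 2
  3 to go: {0,1,5} 1  {1,3,5} 3  {1,4,5} 3  {2,3,4} 3  {2,4,5} 3  {3,4,5} 6
  4 to go: {0,1,3,5} 4  {0,1,4,5} 4  {1,2,4,5} 6  {1,3,4,5} 12  {2,3,4,5} 12
  if 0:i drops first: 30 orders
  if 2:c drops first: 20 orders
  if 3:a drops first: 10 orders
heap linearizations: 60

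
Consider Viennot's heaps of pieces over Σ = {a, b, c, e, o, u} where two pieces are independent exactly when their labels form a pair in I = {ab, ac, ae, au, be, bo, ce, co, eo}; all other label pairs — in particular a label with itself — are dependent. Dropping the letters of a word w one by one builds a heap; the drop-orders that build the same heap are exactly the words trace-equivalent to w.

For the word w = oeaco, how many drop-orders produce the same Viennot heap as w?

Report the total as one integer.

drop 0:o onto floor
drop 1:e onto floor
drop 2:a onto {0:o}
drop 3:c onto floor
drop 4:o onto {2:a}
ground layer = {0:o, 1:e, 3:c}
drop-orders for the pieces not yet dropped (sum over which currently-grounded one goes next):
  1 to go: {1} 1  {3} 1  {4} 1
  2 to go: {1,3} 2  {1,4} 2  {2,4} 1  {3,4} 2
  3 to go: {0,2,4} 1  {1,2,4} 3  {1,3,4} 6  {2,3,4} 3
  if 0:o drops first: 12 orders
  if 1:e drops first: 4 orders
  if 3:c drops first: 4 orders
heap linearizations: 20

20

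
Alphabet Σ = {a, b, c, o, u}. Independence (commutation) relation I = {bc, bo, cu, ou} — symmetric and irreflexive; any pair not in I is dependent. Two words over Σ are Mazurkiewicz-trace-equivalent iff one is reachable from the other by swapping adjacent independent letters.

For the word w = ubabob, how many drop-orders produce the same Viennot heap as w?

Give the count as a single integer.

#0=u has no predecessor
#1=b depends on [0:u]
#2=a depends on [1:b]
#3=b depends on [2:a]
#4=o depends on [2:a]
#5=b depends on [3:b]
sources: [0:u]
N(rest) = Σ N(rest − s) over sources s of rest; N(one piece) = 1:
  size 1 → [4]=1  [5]=1
  size 2 → [3,5]=1  [4,5]=2
  size 3 → [3,4,5]=3
  size 4 → [2,3,4,5]=3
  first=0(u) contributes 3

3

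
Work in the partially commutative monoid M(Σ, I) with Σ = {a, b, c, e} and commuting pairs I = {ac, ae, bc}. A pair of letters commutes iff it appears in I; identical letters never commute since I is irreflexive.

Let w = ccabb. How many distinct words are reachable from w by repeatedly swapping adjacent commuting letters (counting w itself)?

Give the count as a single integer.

#0=c has no predecessor
#1=c depends on [0:c]
#2=a has no predecessor
#3=b depends on [2:a]
#4=b depends on [3:b]
sources: [0:c, 2:a]
N(rest) = Σ N(rest − s) over sources s of rest; N(one piece) = 1:
  size 1 → [1]=1  [4]=1
  size 2 → [0,1]=1  [1,4]=2  [3,4]=1
  size 3 → [0,1,4]=3  [1,3,4]=3  [2,3,4]=1
  first=0(c) contributes 4
  first=2(a) contributes 6
|[w]| = 10

10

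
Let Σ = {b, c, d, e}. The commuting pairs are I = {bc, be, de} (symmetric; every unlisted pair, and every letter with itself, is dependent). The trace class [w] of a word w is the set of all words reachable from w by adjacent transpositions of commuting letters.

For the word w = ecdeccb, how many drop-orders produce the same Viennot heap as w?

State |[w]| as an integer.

7

drop 0:e onto floor
drop 1:c onto {0:e}
drop 2:d onto {1:c}
drop 3:e onto {1:c}
drop 4:c onto {2:d, 3:e}
drop 5:c onto {4:c}
drop 6:b onto {2:d}
ground layer = {0:e}
drop-orders for the pieces not yet dropped (sum over which currently-grounded one goes next):
  1 to go: {5} 1  {6} 1
  2 to go: {4,5} 1  {5,6} 2
  3 to go: {3,4,5} 1  {4,5,6} 3
  4 to go: {2,4,5,6} 3  {3,4,5,6} 4
  5 to go: {2,3,4,5,6} 7
  if 0:e drops first: 7 orders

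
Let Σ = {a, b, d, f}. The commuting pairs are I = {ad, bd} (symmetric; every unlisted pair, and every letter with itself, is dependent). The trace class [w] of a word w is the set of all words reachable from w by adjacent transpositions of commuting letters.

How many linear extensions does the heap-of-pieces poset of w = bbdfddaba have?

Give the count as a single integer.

drop 0:b onto floor
drop 1:b onto {0:b}
drop 2:d onto floor
drop 3:f onto {1:b, 2:d}
drop 4:d onto {3:f}
drop 5:d onto {4:d}
drop 6:a onto {3:f}
drop 7:b onto {6:a}
drop 8:a onto {7:b}
ground layer = {0:b, 2:d}
drop-orders for the pieces not yet dropped (sum over which currently-grounded one goes next):
  1 to go: {5} 1  {8} 1
  2 to go: {4,5} 1  {5,8} 2  {7,8} 1
  3 to go: {4,5,8} 3  {5,7,8} 3  {6,7,8} 1
  4 to go: {4,5,7,8} 6  {5,6,7,8} 4
  5 to go: {4,5,6,7,8} 10
  6 to go: {3,4,5,6,7,8} 10
  7 to go: {1,3,4,5,6,7,8} 10  {2,3,4,5,6,7,8} 10
  if 0:b drops first: 20 orders
  if 2:d drops first: 10 orders
heap linearizations: 30

30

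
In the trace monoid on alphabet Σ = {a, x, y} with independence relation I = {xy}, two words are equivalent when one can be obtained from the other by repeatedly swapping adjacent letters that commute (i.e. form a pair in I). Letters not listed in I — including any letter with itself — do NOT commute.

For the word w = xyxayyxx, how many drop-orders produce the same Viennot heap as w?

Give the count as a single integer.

18

drop 0:x onto floor
drop 1:y onto floor
drop 2:x onto {0:x}
drop 3:a onto {1:y, 2:x}
drop 4:y onto {3:a}
drop 5:y onto {4:y}
drop 6:x onto {3:a}
drop 7:x onto {6:x}
ground layer = {0:x, 1:y}
drop-orders for the pieces not yet dropped (sum over which currently-grounded one goes next):
  1 to go: {5} 1  {7} 1
  2 to go: {4,5} 1  {5,7} 2  {6,7} 1
  3 to go: {4,5,7} 3  {5,6,7} 3
  4 to go: {4,5,6,7} 6
  5 to go: {3,4,5,6,7} 6
  6 to go: {1,3,4,5,6,7} 6  {2,3,4,5,6,7} 6
  if 0:x drops first: 12 orders
  if 1:y drops first: 6 orders
heap linearizations: 18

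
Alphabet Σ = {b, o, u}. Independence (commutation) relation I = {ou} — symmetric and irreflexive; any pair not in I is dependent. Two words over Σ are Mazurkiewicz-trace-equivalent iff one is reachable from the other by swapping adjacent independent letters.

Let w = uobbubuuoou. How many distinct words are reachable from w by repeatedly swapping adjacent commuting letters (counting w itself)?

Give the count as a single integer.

20

drop 0:u onto floor
drop 1:o onto floor
drop 2:b onto {0:u, 1:o}
drop 3:b onto {2:b}
drop 4:u onto {3:b}
drop 5:b onto {4:u}
drop 6:u onto {5:b}
drop 7:u onto {6:u}
drop 8:o onto {5:b}
drop 9:o onto {8:o}
drop 10:u onto {7:u}
ground layer = {0:u, 1:o}
drop-orders for the pieces not yet dropped (sum over which currently-grounded one goes next):
  1 to go: {9} 1  {10} 1
  2 to go: {7,10} 1  {8,9} 1  {9,10} 2
  3 to go: {6,7,10} 1  {7,9,10} 3  {8,9,10} 3
  4 to go: {6,7,9,10} 4  {7,8,9,10} 6
  5 to go: {6,7,8,9,10} 10
  6 to go: {5,6,7,8,9,10} 10
  7 to go: {4,5,6,7,8,9,10} 10
  8 to go: {3,4,5,6,7,8,9,10} 10
  9 to go: {2,3,4,5,6,7,8,9,10} 10
  if 0:u drops first: 10 orders
  if 1:o drops first: 10 orders
heap linearizations: 20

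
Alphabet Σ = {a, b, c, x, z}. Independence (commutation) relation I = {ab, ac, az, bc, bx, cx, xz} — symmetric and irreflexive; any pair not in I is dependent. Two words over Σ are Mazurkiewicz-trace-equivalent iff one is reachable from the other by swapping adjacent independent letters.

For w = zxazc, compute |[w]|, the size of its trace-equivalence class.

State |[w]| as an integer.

piece 0:z — minimal
piece 1:x — minimal
piece 2:a rests on {1:x}
piece 3:z rests on {0:z}
piece 4:c rests on {3:z}
minimal pieces: {0:z, 1:x}
ways to finish when only these pieces remain (= sum over removing one remaining piece with nothing left below it):
  1 left: {2}→1  {4}→1
  2 left: {1,2}→1  {2,4}→2  {3,4}→1
  3 left: {0,3,4}→1  {1,2,4}→3  {2,3,4}→3
  placing 0:z first → 6 extensions
  placing 1:x first → 4 extensions
total linear extensions = 10

10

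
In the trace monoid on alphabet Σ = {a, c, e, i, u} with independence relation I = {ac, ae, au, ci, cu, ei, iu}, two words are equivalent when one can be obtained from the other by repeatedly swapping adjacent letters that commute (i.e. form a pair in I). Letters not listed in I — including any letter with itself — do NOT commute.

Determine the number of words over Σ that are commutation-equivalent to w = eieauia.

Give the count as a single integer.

piece 0:e — minimal
piece 1:i — minimal
piece 2:e rests on {0:e}
piece 3:a rests on {1:i}
piece 4:u rests on {2:e}
piece 5:i rests on {3:a}
piece 6:a rests on {5:i}
minimal pieces: {0:e, 1:i}
ways to finish when only these pieces remain (= sum over removing one remaining piece with nothing left below it):
  1 left: {4}→1  {6}→1
  2 left: {2,4}→1  {4,6}→2  {5,6}→1
  3 left: {0,2,4}→1  {2,4,6}→3  {3,5,6}→1  {4,5,6}→3
  4 left: {0,2,4,6}→4  {1,3,5,6}→1  {2,4,5,6}→6  {3,4,5,6}→4
  5 left: {0,2,4,5,6}→10  {1,3,4,5,6}→5  {2,3,4,5,6}→10
  placing 0:e first → 15 extensions
  placing 1:i first → 20 extensions
total linear extensions = 35

35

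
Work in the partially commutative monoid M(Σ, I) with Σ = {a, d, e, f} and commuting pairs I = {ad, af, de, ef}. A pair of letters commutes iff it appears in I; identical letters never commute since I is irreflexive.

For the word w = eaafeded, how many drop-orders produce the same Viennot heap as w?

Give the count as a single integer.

drop 0:e onto floor
drop 1:a onto {0:e}
drop 2:a onto {1:a}
drop 3:f onto floor
drop 4:e onto {2:a}
drop 5:d onto {3:f}
drop 6:e onto {4:e}
drop 7:d onto {5:d}
ground layer = {0:e, 3:f}
drop-orders for the pieces not yet dropped (sum over which currently-grounded one goes next):
  1 to go: {6} 1  {7} 1
  2 to go: {4,6} 1  {5,7} 1  {6,7} 2
  3 to go: {2,4,6} 1  {3,5,7} 1  {4,6,7} 3  {5,6,7} 3
  4 to go: {1,2,4,6} 1  {2,4,6,7} 4  {3,5,6,7} 4  {4,5,6,7} 6
  5 to go: {0,1,2,4,6} 1  {1,2,4,6,7} 5  {2,4,5,6,7} 10  {3,4,5,6,7} 10
  6 to go: {0,1,2,4,6,7} 6  {1,2,4,5,6,7} 15  {2,3,4,5,6,7} 20
  if 0:e drops first: 35 orders
  if 3:f drops first: 21 orders
heap linearizations: 56

56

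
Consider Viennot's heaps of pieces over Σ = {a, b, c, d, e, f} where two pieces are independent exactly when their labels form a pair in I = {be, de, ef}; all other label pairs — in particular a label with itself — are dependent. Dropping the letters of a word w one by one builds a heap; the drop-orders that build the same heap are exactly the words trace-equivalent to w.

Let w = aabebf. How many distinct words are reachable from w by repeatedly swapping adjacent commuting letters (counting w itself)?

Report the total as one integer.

piece 0:a — minimal
piece 1:a rests on {0:a}
piece 2:b rests on {1:a}
piece 3:e rests on {1:a}
piece 4:b rests on {2:b}
piece 5:f rests on {4:b}
minimal pieces: {0:a}
ways to finish when only these pieces remain (= sum over removing one remaining piece with nothing left below it):
  1 left: {3}→1  {5}→1
  2 left: {3,5}→2  {4,5}→1
  3 left: {2,4,5}→1  {3,4,5}→3
  4 left: {2,3,4,5}→4
  placing 0:a first → 4 extensions

4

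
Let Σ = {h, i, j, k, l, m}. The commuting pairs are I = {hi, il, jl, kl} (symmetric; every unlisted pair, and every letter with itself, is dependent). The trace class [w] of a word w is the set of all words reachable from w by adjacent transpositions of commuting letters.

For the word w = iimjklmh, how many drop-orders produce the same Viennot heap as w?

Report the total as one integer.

3

0(i) covers ∅
1(i) covers 0:i
2(m) covers 1:i
3(j) covers 2:m
4(k) covers 3:j
5(l) covers 2:m
6(m) covers 4:k, 5:l
7(h) covers 6:m
floor of heap: 0:i
completions by unplaced set U, small U first (add the entries for U minus each lowest piece of U):
  |U|=1: {7}:1
  |U|=2: {6,7}:1
  |U|=3: {4,6,7}:1  {5,6,7}:1
  |U|=4: {3,4,6,7}:1  {4,5,6,7}:2
  |U|=5: {3,4,5,6,7}:3
  |U|=6: {2,3,4,5,6,7}:3
  start at 0(i): 3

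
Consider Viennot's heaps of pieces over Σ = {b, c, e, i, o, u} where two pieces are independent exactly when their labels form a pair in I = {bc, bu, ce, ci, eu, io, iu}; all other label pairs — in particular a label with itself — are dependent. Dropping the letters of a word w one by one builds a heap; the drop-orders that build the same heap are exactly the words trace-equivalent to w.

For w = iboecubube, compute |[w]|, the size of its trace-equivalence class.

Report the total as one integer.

35

0(i) covers ∅
1(b) covers 0:i
2(o) covers 1:b
3(e) covers 2:o
4(c) covers 2:o
5(u) covers 4:c
6(b) covers 3:e
7(u) covers 5:u
8(b) covers 6:b
9(e) covers 8:b
floor of heap: 0:i
completions by unplaced set U, small U first (add the entries for U minus each lowest piece of U):
  |U|=1: {7}:1  {9}:1
  |U|=2: {5,7}:1  {7,9}:2  {8,9}:1
  |U|=3: {4,5,7}:1  {5,7,9}:3  {6,8,9}:1  {7,8,9}:3
  |U|=4: {3,6,8,9}:1  {4,5,7,9}:4  {5,7,8,9}:6  {6,7,8,9}:4
  |U|=5: {3,6,7,8,9}:5  {4,5,7,8,9}:10  {5,6,7,8,9}:10
  |U|=6: {3,5,6,7,8,9}:15  {4,5,6,7,8,9}:20
  |U|=7: {3,4,5,6,7,8,9}:35
  |U|=8: {2,3,4,5,6,7,8,9}:35
  start at 0(i): 35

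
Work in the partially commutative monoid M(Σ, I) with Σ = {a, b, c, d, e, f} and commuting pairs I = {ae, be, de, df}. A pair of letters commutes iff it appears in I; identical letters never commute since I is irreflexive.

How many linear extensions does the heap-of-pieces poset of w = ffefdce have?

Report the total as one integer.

5

#0=f has no predecessor
#1=f depends on [0:f]
#2=e depends on [1:f]
#3=f depends on [2:e]
#4=d has no predecessor
#5=c depends on [3:f, 4:d]
#6=e depends on [5:c]
sources: [0:f, 4:d]
N(rest) = Σ N(rest − s) over sources s of rest; N(one piece) = 1:
  size 1 → [6]=1
  size 2 → [5,6]=1
  size 3 → [3,5,6]=1  [4,5,6]=1
  size 4 → [2,3,5,6]=1  [3,4,5,6]=2
  size 5 → [1,2,3,5,6]=1  [2,3,4,5,6]=3
  first=0(f) contributes 4
  first=4(d) contributes 1
|[w]| = 5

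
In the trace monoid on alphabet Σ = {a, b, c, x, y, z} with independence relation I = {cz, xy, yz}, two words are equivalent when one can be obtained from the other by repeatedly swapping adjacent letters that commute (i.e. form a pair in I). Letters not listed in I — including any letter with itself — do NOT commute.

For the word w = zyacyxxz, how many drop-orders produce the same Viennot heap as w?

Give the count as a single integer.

8

drop 0:z onto floor
drop 1:y onto floor
drop 2:a onto {0:z, 1:y}
drop 3:c onto {2:a}
drop 4:y onto {3:c}
drop 5:x onto {3:c}
drop 6:x onto {5:x}
drop 7:z onto {6:x}
ground layer = {0:z, 1:y}
drop-orders for the pieces not yet dropped (sum over which currently-grounded one goes next):
  1 to go: {4} 1  {7} 1
  2 to go: {4,7} 2  {6,7} 1
  3 to go: {4,6,7} 3  {5,6,7} 1
  4 to go: {4,5,6,7} 4
  5 to go: {3,4,5,6,7} 4
  6 to go: {2,3,4,5,6,7} 4
  if 0:z drops first: 4 orders
  if 1:y drops first: 4 orders
heap linearizations: 8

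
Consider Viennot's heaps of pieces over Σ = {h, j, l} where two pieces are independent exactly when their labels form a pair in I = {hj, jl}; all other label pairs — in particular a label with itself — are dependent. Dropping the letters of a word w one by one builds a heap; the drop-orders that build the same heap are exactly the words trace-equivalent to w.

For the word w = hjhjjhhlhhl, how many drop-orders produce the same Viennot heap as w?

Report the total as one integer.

165

0(h) covers ∅
1(j) covers ∅
2(h) covers 0:h
3(j) covers 1:j
4(j) covers 3:j
5(h) covers 2:h
6(h) covers 5:h
7(l) covers 6:h
8(h) covers 7:l
9(h) covers 8:h
10(l) covers 9:h
floor of heap: 0:h, 1:j
completions by unplaced set U, small U first (add the entries for U minus each lowest piece of U):
  |U|=1: {4}:1  {10}:1
  |U|=2: {3,4}:1  {4,10}:2  {9,10}:1
  |U|=3: {1,3,4}:1  {3,4,10}:3  {4,9,10}:3  {8,9,10}:1
  |U|=4: {1,3,4,10}:4  {3,4,9,10}:6  {4,8,9,10}:4  {7,8,9,10}:1
  |U|=5: {1,3,4,9,10}:10  {3,4,8,9,10}:10  {4,7,8,9,10}:5  {6,7,8,9,10}:1
  |U|=6: {1,3,4,8,9,10}:20  {3,4,7,8,9,10}:15  {4,6,7,8,9,10}:6  {5,6,7,8,9,10}:1
  |U|=7: {1,3,4,7,8,9,10}:35  {2,5,6,7,8,9,10}:1  {3,4,6,7,8,9,10}:21  {4,5,6,7,8,9,10}:7
  |U|=8: {0,2,5,6,7,8,9,10}:1  {1,3,4,6,7,8,9,10}:56  {2,4,5,6,7,8,9,10}:8  {3,4,5,6,7,8,9,10}:28
  |U|=9: {0,2,4,5,6,7,8,9,10}:9  {1,3,4,5,6,7,8,9,10}:84  {2,3,4,5,6,7,8,9,10}:36
  start at 0(h): 120
  start at 1(j): 45
sum over floor = 165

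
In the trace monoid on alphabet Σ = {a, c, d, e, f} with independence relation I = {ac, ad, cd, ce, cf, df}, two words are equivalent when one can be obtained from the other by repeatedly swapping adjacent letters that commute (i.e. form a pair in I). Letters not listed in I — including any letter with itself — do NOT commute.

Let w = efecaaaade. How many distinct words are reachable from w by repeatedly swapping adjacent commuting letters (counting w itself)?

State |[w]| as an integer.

#0=e has no predecessor
#1=f depends on [0:e]
#2=e depends on [1:f]
#3=c has no predecessor
#4=a depends on [2:e]
#5=a depends on [4:a]
#6=a depends on [5:a]
#7=a depends on [6:a]
#8=d depends on [2:e]
#9=e depends on [7:a, 8:d]
sources: [0:e, 3:c]
N(rest) = Σ N(rest − s) over sources s of rest; N(one piece) = 1:
  size 1 → [3]=1  [9]=1
  size 2 → [3,9]=2  [7,9]=1  [8,9]=1
  size 3 → [3,7,9]=3  [3,8,9]=3  [6,7,9]=1  [7,8,9]=2
  size 4 → [3,6,7,9]=4  [3,7,8,9]=8  [5,6,7,9]=1  [6,7,8,9]=3
  size 5 → [3,5,6,7,9]=5  [3,6,7,8,9]=15  [4,5,6,7,9]=1  [5,6,7,8,9]=4
  size 6 → [3,4,5,6,7,9]=6  [3,5,6,7,8,9]=24  [4,5,6,7,8,9]=5
  size 7 → [2,4,5,6,7,8,9]=5  [3,4,5,6,7,8,9]=35
  size 8 → [1,2,4,5,6,7,8,9]=5  [2,3,4,5,6,7,8,9]=40
  first=0(e) contributes 45
  first=3(c) contributes 5
|[w]| = 50

50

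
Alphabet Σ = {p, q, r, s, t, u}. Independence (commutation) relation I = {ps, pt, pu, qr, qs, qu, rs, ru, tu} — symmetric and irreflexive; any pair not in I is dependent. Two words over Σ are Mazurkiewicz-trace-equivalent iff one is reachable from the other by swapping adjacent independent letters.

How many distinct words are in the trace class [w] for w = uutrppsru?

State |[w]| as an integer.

#0=u has no predecessor
#1=u depends on [0:u]
#2=t has no predecessor
#3=r depends on [2:t]
#4=p depends on [3:r]
#5=p depends on [4:p]
#6=s depends on [1:u, 2:t]
#7=r depends on [5:p]
#8=u depends on [6:s]
sources: [0:u, 2:t]
N(rest) = Σ N(rest − s) over sources s of rest; N(one piece) = 1:
  size 1 → [7]=1  [8]=1
  size 2 → [5,7]=1  [6,8]=1  [7,8]=2
  size 3 → [1,6,8]=1  [4,5,7]=1  [5,7,8]=3  [6,7,8]=3
  size 4 → [0,1,6,8]=1  [1,6,7,8]=4  [3,4,5,7]=1  [4,5,7,8]=4  [5,6,7,8]=6
  size 5 → [0,1,6,7,8]=5  [1,5,6,7,8]=10  [3,4,5,7,8]=5  [4,5,6,7,8]=10
  size 6 → [0,1,5,6,7,8]=15  [1,4,5,6,7,8]=20  [3,4,5,6,7,8]=15
  size 7 → [0,1,4,5,6,7,8]=35  [1,3,4,5,6,7,8]=35  [2,3,4,5,6,7,8]=15
  first=0(u) contributes 50
  first=2(t) contributes 70
|[w]| = 120

120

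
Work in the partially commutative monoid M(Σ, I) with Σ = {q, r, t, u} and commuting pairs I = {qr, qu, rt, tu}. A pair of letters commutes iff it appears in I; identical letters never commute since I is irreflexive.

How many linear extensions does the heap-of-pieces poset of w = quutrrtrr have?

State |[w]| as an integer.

84

#0=q has no predecessor
#1=u has no predecessor
#2=u depends on [1:u]
#3=t depends on [0:q]
#4=r depends on [2:u]
#5=r depends on [4:r]
#6=t depends on [3:t]
#7=r depends on [5:r]
#8=r depends on [7:r]
sources: [0:q, 1:u]
N(rest) = Σ N(rest − s) over sources s of rest; N(one piece) = 1:
  size 1 → [6]=1  [8]=1
  size 2 → [3,6]=1  [6,8]=2  [7,8]=1
  size 3 → [0,3,6]=1  [3,6,8]=3  [5,7,8]=1  [6,7,8]=3
  size 4 → [0,3,6,8]=4  [3,6,7,8]=6  [4,5,7,8]=1  [5,6,7,8]=4
  size 5 → [0,3,6,7,8]=10  [2,4,5,7,8]=1  [3,5,6,7,8]=10  [4,5,6,7,8]=5
  size 6 → [0,3,5,6,7,8]=20  [1,2,4,5,7,8]=1  [2,4,5,6,7,8]=6  [3,4,5,6,7,8]=15
  size 7 → [0,3,4,5,6,7,8]=35  [1,2,4,5,6,7,8]=7  [2,3,4,5,6,7,8]=21
  first=0(q) contributes 28
  first=1(u) contributes 56
|[w]| = 84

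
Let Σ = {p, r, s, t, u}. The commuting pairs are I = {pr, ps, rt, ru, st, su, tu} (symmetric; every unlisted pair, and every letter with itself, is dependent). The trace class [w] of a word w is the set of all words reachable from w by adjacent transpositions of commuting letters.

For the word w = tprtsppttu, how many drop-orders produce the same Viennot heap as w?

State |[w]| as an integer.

135

drop 0:t onto floor
drop 1:p onto {0:t}
drop 2:r onto floor
drop 3:t onto {1:p}
drop 4:s onto {2:r}
drop 5:p onto {3:t}
drop 6:p onto {5:p}
drop 7:t onto {6:p}
drop 8:t onto {7:t}
drop 9:u onto {6:p}
ground layer = {0:t, 2:r}
drop-orders for the pieces not yet dropped (sum over which currently-grounded one goes next):
  1 to go: {4} 1  {8} 1  {9} 1
  2 to go: {2,4} 1  {4,8} 2  {4,9} 2  {7,8} 1  {8,9} 2
  3 to go: {2,4,8} 3  {2,4,9} 3  {4,7,8} 3  {4,8,9} 6  {7,8,9} 3
  4 to go: {2,4,7,8} 6  {2,4,8,9} 12  {4,7,8,9} 12  {6,7,8,9} 3
  5 to go: {2,4,7,8,9} 30  {4,6,7,8,9} 15  {5,6,7,8,9} 3
  6 to go: {2,4,6,7,8,9} 45  {3,5,6,7,8,9} 3  {4,5,6,7,8,9} 18
  7 to go: {1,3,5,6,7,8,9} 3  {2,4,5,6,7,8,9} 63  {3,4,5,6,7,8,9} 21
  8 to go: {0,1,3,5,6,7,8,9} 3  {1,3,4,5,6,7,8,9} 24  {2,3,4,5,6,7,8,9} 84
  if 0:t drops first: 108 orders
  if 2:r drops first: 27 orders
heap linearizations: 135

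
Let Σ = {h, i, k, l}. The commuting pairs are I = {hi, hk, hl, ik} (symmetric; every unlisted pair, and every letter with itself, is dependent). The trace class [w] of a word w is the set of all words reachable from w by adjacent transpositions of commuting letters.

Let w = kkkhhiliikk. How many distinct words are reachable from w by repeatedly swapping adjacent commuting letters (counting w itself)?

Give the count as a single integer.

0(k) covers ∅
1(k) covers 0:k
2(k) covers 1:k
3(h) covers ∅
4(h) covers 3:h
5(i) covers ∅
6(l) covers 2:k, 5:i
7(i) covers 6:l
8(i) covers 7:i
9(k) covers 6:l
10(k) covers 9:k
floor of heap: 0:k, 3:h, 5:i
completions by unplaced set U, small U first (add the entries for U minus each lowest piece of U):
  |U|=1: {4}:1  {8}:1  {10}:1
  |U|=2: {3,4}:1  {4,8}:2  {4,10}:2  {7,8}:1  {8,10}:2  {9,10}:1
  |U|=3: {3,4,8}:3  {3,4,10}:3  {4,7,8}:3  {4,8,10}:6  {4,9,10}:3  {7,8,10}:3  {8,9,10}:3
  |U|=4: {3,4,7,8}:6  {3,4,8,10}:12  {3,4,9,10}:6  {4,7,8,10}:12  {4,8,9,10}:12  {7,8,9,10}:6
  |U|=5: {3,4,7,8,10}:30  {3,4,8,9,10}:30  {4,7,8,9,10}:30  {6,7,8,9,10}:6
  |U|=6: {2,6,7,8,9,10}:6  {3,4,7,8,9,10}:90  {4,6,7,8,9,10}:36  {5,6,7,8,9,10}:6
  |U|=7: {1,2,6,7,8,9,10}:6  {2,4,6,7,8,9,10}:42  {2,5,6,7,8,9,10}:12  {3,4,6,7,8,9,10}:126  {4,5,6,7,8,9,10}:42
  |U|=8: {0,1,2,6,7,8,9,10}:6  {1,2,4,6,7,8,9,10}:48  {1,2,5,6,7,8,9,10}:18  {2,3,4,6,7,8,9,10}:168  {2,4,5,6,7,8,9,10}:96  {3,4,5,6,7,8,9,10}:168
  |U|=9: {0,1,2,4,6,7,8,9,10}:54  {0,1,2,5,6,7,8,9,10}:24  {1,2,3,4,6,7,8,9,10}:216  {1,2,4,5,6,7,8,9,10}:162  {2,3,4,5,6,7,8,9,10}:432
  start at 0(k): 810
  start at 3(h): 240
  start at 5(i): 270
sum over floor = 1320

1320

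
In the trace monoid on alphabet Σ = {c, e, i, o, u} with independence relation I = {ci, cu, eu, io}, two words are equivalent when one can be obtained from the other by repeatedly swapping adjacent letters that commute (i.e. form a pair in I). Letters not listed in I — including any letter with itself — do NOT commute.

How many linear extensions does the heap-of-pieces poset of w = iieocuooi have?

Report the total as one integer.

7

piece 0:i — minimal
piece 1:i rests on {0:i}
piece 2:e rests on {1:i}
piece 3:o rests on {2:e}
piece 4:c rests on {3:o}
piece 5:u rests on {3:o}
piece 6:o rests on {4:c, 5:u}
piece 7:o rests on {6:o}
piece 8:i rests on {5:u}
minimal pieces: {0:i}
ways to finish when only these pieces remain (= sum over removing one remaining piece with nothing left below it):
  1 left: {7}→1  {8}→1
  2 left: {6,7}→1  {7,8}→2
  3 left: {4,6,7}→1  {6,7,8}→3
  4 left: {4,6,7,8}→4  {5,6,7,8}→3
  5 left: {4,5,6,7,8}→7
  6 left: {3,4,5,6,7,8}→7
  7 left: {2,3,4,5,6,7,8}→7
  placing 0:i first → 7 extensions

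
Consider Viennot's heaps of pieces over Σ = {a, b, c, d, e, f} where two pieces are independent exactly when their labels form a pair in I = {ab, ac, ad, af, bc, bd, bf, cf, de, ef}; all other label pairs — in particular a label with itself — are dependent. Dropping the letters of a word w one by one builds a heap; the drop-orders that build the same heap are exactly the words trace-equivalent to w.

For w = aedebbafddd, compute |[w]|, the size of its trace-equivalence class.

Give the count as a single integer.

1386

#0=a has no predecessor
#1=e depends on [0:a]
#2=d has no predecessor
#3=e depends on [1:e]
#4=b depends on [3:e]
#5=b depends on [4:b]
#6=a depends on [3:e]
#7=f depends on [2:d]
#8=d depends on [7:f]
#9=d depends on [8:d]
#10=d depends on [9:d]
sources: [0:a, 2:d]
N(rest) = Σ N(rest − s) over sources s of rest; N(one piece) = 1:
  size 1 → [5]=1  [6]=1  [10]=1
  size 2 → [4,5]=1  [5,6]=2  [5,10]=2  [6,10]=2  [9,10]=1
  size 3 → [4,5,6]=3  [4,5,10]=3  [5,6,10]=6  [5,9,10]=3  [6,9,10]=3  [8,9,10]=1
  size 4 → [3,4,5,6]=3  [4,5,6,10]=12  [4,5,9,10]=6  [5,6,9,10]=12  [5,8,9,10]=4  [6,8,9,10]=4  [7,8,9,10]=1
  size 5 → [1,3,4,5,6]=3  [2,7,8,9,10]=1  [3,4,5,6,10]=15  [4,5,6,9,10]=30  [4,5,8,9,10]=10  [5,6,8,9,10]=20  [5,7,8,9,10]=5  [6,7,8,9,10]=5
  size 6 → [0,1,3,4,5,6]=3  [1,3,4,5,6,10]=18  [2,5,7,8,9,10]=6  [2,6,7,8,9,10]=6  [3,4,5,6,9,10]=45  [4,5,6,8,9,10]=60  [4,5,7,8,9,10]=15  [5,6,7,8,9,10]=30
  size 7 → [0,1,3,4,5,6,10]=21  [1,3,4,5,6,9,10]=63  [2,4,5,7,8,9,10]=21  [2,5,6,7,8,9,10]=42  [3,4,5,6,8,9,10]=105  [4,5,6,7,8,9,10]=105
  size 8 → [0,1,3,4,5,6,9,10]=84  [1,3,4,5,6,8,9,10]=168  [2,4,5,6,7,8,9,10]=168  [3,4,5,6,7,8,9,10]=210
  size 9 → [0,1,3,4,5,6,8,9,10]=252  [1,3,4,5,6,7,8,9,10]=378  [2,3,4,5,6,7,8,9,10]=378
  first=0(a) contributes 756
  first=2(d) contributes 630
|[w]| = 1386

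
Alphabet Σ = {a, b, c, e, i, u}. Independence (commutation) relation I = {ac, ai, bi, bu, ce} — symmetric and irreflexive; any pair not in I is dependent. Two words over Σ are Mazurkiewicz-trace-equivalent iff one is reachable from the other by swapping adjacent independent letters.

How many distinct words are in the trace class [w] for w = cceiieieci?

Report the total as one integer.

0(c) covers ∅
1(c) covers 0:c
2(e) covers ∅
3(i) covers 1:c, 2:e
4(i) covers 3:i
5(e) covers 4:i
6(i) covers 5:e
7(e) covers 6:i
8(c) covers 6:i
9(i) covers 7:e, 8:c
floor of heap: 0:c, 2:e
completions by unplaced set U, small U first (add the entries for U minus each lowest piece of U):
  |U|=1: {9}:1
  |U|=2: {7,9}:1  {8,9}:1
  |U|=3: {7,8,9}:2
  |U|=4: {6,7,8,9}:2
  |U|=5: {5,6,7,8,9}:2
  |U|=6: {4,5,6,7,8,9}:2
  |U|=7: {3,4,5,6,7,8,9}:2
  |U|=8: {1,3,4,5,6,7,8,9}:2  {2,3,4,5,6,7,8,9}:2
  start at 0(c): 4
  start at 2(e): 2
sum over floor = 6

6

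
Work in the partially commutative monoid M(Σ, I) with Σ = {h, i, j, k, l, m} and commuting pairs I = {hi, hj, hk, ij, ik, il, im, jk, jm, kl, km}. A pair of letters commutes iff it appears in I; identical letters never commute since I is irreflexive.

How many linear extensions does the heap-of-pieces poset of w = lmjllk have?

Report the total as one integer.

12

drop 0:l onto floor
drop 1:m onto {0:l}
drop 2:j onto {0:l}
drop 3:l onto {1:m, 2:j}
drop 4:l onto {3:l}
drop 5:k onto floor
ground layer = {0:l, 5:k}
drop-orders for the pieces not yet dropped (sum over which currently-grounded one goes next):
  1 to go: {4} 1  {5} 1
  2 to go: {3,4} 1  {4,5} 2
  3 to go: {1,3,4} 1  {2,3,4} 1  {3,4,5} 3
  4 to go: {1,2,3,4} 2  {1,3,4,5} 4  {2,3,4,5} 4
  if 0:l drops first: 10 orders
  if 5:k drops first: 2 orders
heap linearizations: 12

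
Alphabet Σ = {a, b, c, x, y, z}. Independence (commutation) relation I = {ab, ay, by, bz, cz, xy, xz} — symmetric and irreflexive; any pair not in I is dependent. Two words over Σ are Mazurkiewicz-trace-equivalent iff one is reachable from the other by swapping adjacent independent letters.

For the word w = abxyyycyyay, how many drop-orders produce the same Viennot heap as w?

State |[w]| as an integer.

160

piece 0:a — minimal
piece 1:b — minimal
piece 2:x rests on {0:a, 1:b}
piece 3:y — minimal
piece 4:y rests on {3:y}
piece 5:y rests on {4:y}
piece 6:c rests on {2:x, 5:y}
piece 7:y rests on {6:c}
piece 8:y rests on {7:y}
piece 9:a rests on {6:c}
piece 10:y rests on {8:y}
minimal pieces: {0:a, 1:b, 3:y}
ways to finish when only these pieces remain (= sum over removing one remaining piece with nothing left below it):
  1 left: {9}→1  {10}→1
  2 left: {8,10}→1  {9,10}→2
  3 left: {7,8,10}→1  {8,9,10}→3
  4 left: {7,8,9,10}→4
  5 left: {6,7,8,9,10}→4
  6 left: {2,6,7,8,9,10}→4  {5,6,7,8,9,10}→4
  7 left: {0,2,6,7,8,9,10}→4  {1,2,6,7,8,9,10}→4  {2,5,6,7,8,9,10}→8  {4,5,6,7,8,9,10}→4
  8 left: {0,1,2,6,7,8,9,10}→8  {0,2,5,6,7,8,9,10}→12  {1,2,5,6,7,8,9,10}→12  {2,4,5,6,7,8,9,10}→12  {3,4,5,6,7,8,9,10}→4
  9 left: {0,1,2,5,6,7,8,9,10}→32  {0,2,4,5,6,7,8,9,10}→24  {1,2,4,5,6,7,8,9,10}→24  {2,3,4,5,6,7,8,9,10}→16
  placing 0:a first → 40 extensions
  placing 1:b first → 40 extensions
  placing 3:y first → 80 extensions
total linear extensions = 160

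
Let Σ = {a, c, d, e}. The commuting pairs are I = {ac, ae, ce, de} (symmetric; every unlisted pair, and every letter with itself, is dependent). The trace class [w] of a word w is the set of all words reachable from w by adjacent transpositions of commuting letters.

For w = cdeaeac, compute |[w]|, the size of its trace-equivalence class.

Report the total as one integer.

drop 0:c onto floor
drop 1:d onto {0:c}
drop 2:e onto floor
drop 3:a onto {1:d}
drop 4:e onto {2:e}
drop 5:a onto {3:a}
drop 6:c onto {1:d}
ground layer = {0:c, 2:e}
drop-orders for the pieces not yet dropped (sum over which currently-grounded one goes next):
  1 to go: {4} 1  {5} 1  {6} 1
  2 to go: {2,4} 1  {3,5} 1  {4,5} 2  {4,6} 2  {5,6} 2
  3 to go: {2,4,5} 3  {2,4,6} 3  {3,4,5} 3  {3,5,6} 3  {4,5,6} 6
  4 to go: {1,3,5,6} 3  {2,3,4,5} 6  {2,4,5,6} 12  {3,4,5,6} 12
  5 to go: {0,1,3,5,6} 3  {1,3,4,5,6} 15  {2,3,4,5,6} 30
  if 0:c drops first: 45 orders
  if 2:e drops first: 18 orders
heap linearizations: 63

63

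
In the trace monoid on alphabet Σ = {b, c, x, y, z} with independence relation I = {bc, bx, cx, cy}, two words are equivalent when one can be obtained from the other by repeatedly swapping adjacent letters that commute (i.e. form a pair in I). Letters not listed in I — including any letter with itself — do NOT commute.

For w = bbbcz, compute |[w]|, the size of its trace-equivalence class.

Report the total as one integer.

0(b) covers ∅
1(b) covers 0:b
2(b) covers 1:b
3(c) covers ∅
4(z) covers 2:b, 3:c
floor of heap: 0:b, 3:c
completions by unplaced set U, small U first (add the entries for U minus each lowest piece of U):
  |U|=1: {4}:1
  |U|=2: {2,4}:1  {3,4}:1
  |U|=3: {1,2,4}:1  {2,3,4}:2
  start at 0(b): 3
  start at 3(c): 1
sum over floor = 4

4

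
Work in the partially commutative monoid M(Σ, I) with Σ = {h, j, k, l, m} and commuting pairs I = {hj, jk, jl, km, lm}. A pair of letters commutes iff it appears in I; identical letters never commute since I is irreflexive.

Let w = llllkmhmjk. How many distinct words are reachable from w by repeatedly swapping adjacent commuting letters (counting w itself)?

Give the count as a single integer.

0(l) covers ∅
1(l) covers 0:l
2(l) covers 1:l
3(l) covers 2:l
4(k) covers 3:l
5(m) covers ∅
6(h) covers 4:k, 5:m
7(m) covers 6:h
8(j) covers 7:m
9(k) covers 6:h
floor of heap: 0:l, 5:m
completions by unplaced set U, small U first (add the entries for U minus each lowest piece of U):
  |U|=1: {8}:1  {9}:1
  |U|=2: {7,8}:1  {8,9}:2
  |U|=3: {7,8,9}:3
  |U|=4: {6,7,8,9}:3
  |U|=5: {4,6,7,8,9}:3  {5,6,7,8,9}:3
  |U|=6: {3,4,6,7,8,9}:3  {4,5,6,7,8,9}:6
  |U|=7: {2,3,4,6,7,8,9}:3  {3,4,5,6,7,8,9}:9
  |U|=8: {1,2,3,4,6,7,8,9}:3  {2,3,4,5,6,7,8,9}:12
  start at 0(l): 15
  start at 5(m): 3
sum over floor = 18

18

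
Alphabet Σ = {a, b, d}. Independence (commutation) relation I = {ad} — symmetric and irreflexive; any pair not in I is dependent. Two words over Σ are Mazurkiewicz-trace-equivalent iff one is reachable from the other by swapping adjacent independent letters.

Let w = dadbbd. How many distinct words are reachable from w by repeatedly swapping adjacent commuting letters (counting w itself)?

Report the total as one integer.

3

#0=d has no predecessor
#1=a has no predecessor
#2=d depends on [0:d]
#3=b depends on [1:a, 2:d]
#4=b depends on [3:b]
#5=d depends on [4:b]
sources: [0:d, 1:a]
N(rest) = Σ N(rest − s) over sources s of rest; N(one piece) = 1:
  size 1 → [5]=1
  size 2 → [4,5]=1
  size 3 → [3,4,5]=1
  size 4 → [1,3,4,5]=1  [2,3,4,5]=1
  first=0(d) contributes 2
  first=1(a) contributes 1
|[w]| = 3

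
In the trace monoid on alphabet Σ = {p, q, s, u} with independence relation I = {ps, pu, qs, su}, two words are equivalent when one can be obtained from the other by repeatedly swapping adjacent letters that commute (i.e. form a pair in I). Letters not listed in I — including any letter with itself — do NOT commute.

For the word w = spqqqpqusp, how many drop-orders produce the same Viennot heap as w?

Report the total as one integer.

0(s) covers ∅
1(p) covers ∅
2(q) covers 1:p
3(q) covers 2:q
4(q) covers 3:q
5(p) covers 4:q
6(q) covers 5:p
7(u) covers 6:q
8(s) covers 0:s
9(p) covers 6:q
floor of heap: 0:s, 1:p
completions by unplaced set U, small U first (add the entries for U minus each lowest piece of U):
  |U|=1: {7}:1  {8}:1  {9}:1
  |U|=2: {0,8}:1  {7,8}:2  {7,9}:2  {8,9}:2
  |U|=3: {0,7,8}:3  {0,8,9}:3  {6,7,9}:2  {7,8,9}:6
  |U|=4: {0,7,8,9}:12  {5,6,7,9}:2  {6,7,8,9}:8
  |U|=5: {0,6,7,8,9}:20  {4,5,6,7,9}:2  {5,6,7,8,9}:10
  |U|=6: {0,5,6,7,8,9}:30  {3,4,5,6,7,9}:2  {4,5,6,7,8,9}:12
  |U|=7: {0,4,5,6,7,8,9}:42  {2,3,4,5,6,7,9}:2  {3,4,5,6,7,8,9}:14
  |U|=8: {0,3,4,5,6,7,8,9}:56  {1,2,3,4,5,6,7,9}:2  {2,3,4,5,6,7,8,9}:16
  start at 0(s): 18
  start at 1(p): 72
sum over floor = 90

90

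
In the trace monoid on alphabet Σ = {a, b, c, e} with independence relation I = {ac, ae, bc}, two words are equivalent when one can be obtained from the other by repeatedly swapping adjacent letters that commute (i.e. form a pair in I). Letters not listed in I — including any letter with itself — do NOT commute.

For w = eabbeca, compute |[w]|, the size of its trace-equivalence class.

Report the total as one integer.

6

drop 0:e onto floor
drop 1:a onto floor
drop 2:b onto {0:e, 1:a}
drop 3:b onto {2:b}
drop 4:e onto {3:b}
drop 5:c onto {4:e}
drop 6:a onto {3:b}
ground layer = {0:e, 1:a}
drop-orders for the pieces not yet dropped (sum over which currently-grounded one goes next):
  1 to go: {5} 1  {6} 1
  2 to go: {4,5} 1  {5,6} 2
  3 to go: {4,5,6} 3
  4 to go: {3,4,5,6} 3
  5 to go: {2,3,4,5,6} 3
  if 0:e drops first: 3 orders
  if 1:a drops first: 3 orders
heap linearizations: 6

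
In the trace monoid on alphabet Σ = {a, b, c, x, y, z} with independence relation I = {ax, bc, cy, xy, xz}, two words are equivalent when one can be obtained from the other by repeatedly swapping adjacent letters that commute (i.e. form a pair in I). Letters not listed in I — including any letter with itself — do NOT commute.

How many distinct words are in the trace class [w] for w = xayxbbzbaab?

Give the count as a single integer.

6

#0=x has no predecessor
#1=a has no predecessor
#2=y depends on [1:a]
#3=x depends on [0:x]
#4=b depends on [2:y, 3:x]
#5=b depends on [4:b]
#6=z depends on [5:b]
#7=b depends on [6:z]
#8=a depends on [7:b]
#9=a depends on [8:a]
#10=b depends on [9:a]
sources: [0:x, 1:a]
N(rest) = Σ N(rest − s) over sources s of rest; N(one piece) = 1:
  size 1 → [10]=1
  size 2 → [9,10]=1
  size 3 → [8,9,10]=1
  size 4 → [7,8,9,10]=1
  size 5 → [6,7,8,9,10]=1
  size 6 → [5,6,7,8,9,10]=1
  size 7 → [4,5,6,7,8,9,10]=1
  size 8 → [2,4,5,6,7,8,9,10]=1  [3,4,5,6,7,8,9,10]=1
  size 9 → [0,3,4,5,6,7,8,9,10]=1  [1,2,4,5,6,7,8,9,10]=1  [2,3,4,5,6,7,8,9,10]=2
  first=0(x) contributes 3
  first=1(a) contributes 3
|[w]| = 6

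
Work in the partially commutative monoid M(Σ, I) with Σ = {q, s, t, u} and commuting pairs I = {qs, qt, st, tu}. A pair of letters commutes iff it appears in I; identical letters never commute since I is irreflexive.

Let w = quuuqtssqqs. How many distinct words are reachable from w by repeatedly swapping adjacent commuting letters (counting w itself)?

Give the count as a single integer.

220

drop 0:q onto floor
drop 1:u onto {0:q}
drop 2:u onto {1:u}
drop 3:u onto {2:u}
drop 4:q onto {3:u}
drop 5:t onto floor
drop 6:s onto {3:u}
drop 7:s onto {6:s}
drop 8:q onto {4:q}
drop 9:q onto {8:q}
drop 10:s onto {7:s}
ground layer = {0:q, 5:t}
drop-orders for the pieces not yet dropped (sum over which currently-grounded one goes next):
  1 to go: {5} 1  {9} 1  {10} 1
  2 to go: {5,9} 2  {5,10} 2  {7,10} 1  {8,9} 1  {9,10} 2
  3 to go: {4,8,9} 1  {5,7,10} 3  {5,8,9} 3  {5,9,10} 6  {6,7,10} 1  {7,9,10} 3  {8,9,10} 3
  4 to go: {4,5,8,9} 4  {4,8,9,10} 4  {5,6,7,10} 4  {5,7,9,10} 12  {5,8,9,10} 12  {6,7,9,10} 4  {7,8,9,10} 6
  5 to go: {4,5,8,9,10} 20  {4,7,8,9,10} 10  {5,6,7,9,10} 20  {5,7,8,9,10} 30  {6,7,8,9,10} 10
  6 to go: {4,5,7,8,9,10} 60  {4,6,7,8,9,10} 20  {5,6,7,8,9,10} 60
  7 to go: {3,4,6,7,8,9,10} 20  {4,5,6,7,8,9,10} 140
  8 to go: {2,3,4,6,7,8,9,10} 20  {3,4,5,6,7,8,9,10} 160
  9 to go: {1,2,3,4,6,7,8,9,10} 20  {2,3,4,5,6,7,8,9,10} 180
  if 0:q drops first: 200 orders
  if 5:t drops first: 20 orders
heap linearizations: 220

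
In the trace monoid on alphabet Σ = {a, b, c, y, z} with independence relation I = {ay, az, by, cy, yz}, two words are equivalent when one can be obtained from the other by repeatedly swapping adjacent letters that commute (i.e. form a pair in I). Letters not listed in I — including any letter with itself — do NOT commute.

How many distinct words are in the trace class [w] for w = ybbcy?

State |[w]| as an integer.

piece 0:y — minimal
piece 1:b — minimal
piece 2:b rests on {1:b}
piece 3:c rests on {2:b}
piece 4:y rests on {0:y}
minimal pieces: {0:y, 1:b}
ways to finish when only these pieces remain (= sum over removing one remaining piece with nothing left below it):
  1 left: {3}→1  {4}→1
  2 left: {0,4}→1  {2,3}→1  {3,4}→2
  3 left: {0,3,4}→3  {1,2,3}→1  {2,3,4}→3
  placing 0:y first → 4 extensions
  placing 1:b first → 6 extensions
total linear extensions = 10

10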